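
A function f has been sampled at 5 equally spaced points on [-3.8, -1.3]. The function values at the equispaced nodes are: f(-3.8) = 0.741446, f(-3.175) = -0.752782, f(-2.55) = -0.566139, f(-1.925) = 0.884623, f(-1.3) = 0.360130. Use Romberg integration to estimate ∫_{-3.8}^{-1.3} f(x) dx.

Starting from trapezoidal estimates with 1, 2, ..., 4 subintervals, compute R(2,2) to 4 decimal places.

R(0,0) (trapezoid, 1 panel, h=2.5000): 1.376970
R(1,0) (trapezoid, 2 panels, h=1.2500): -0.019189
R(2,0) (trapezoid, 4 panels, h=0.6250): 0.072806
R(1,1) = -0.019189 + (-0.019189 − 1.376970)/3 = -0.484575
R(2,1) = 0.072806 + (0.072806 − (-0.019189))/3 = 0.103471
R(2,2) = 0.103471 + (0.103471 − (-0.484575))/15 = 0.142674

0.1427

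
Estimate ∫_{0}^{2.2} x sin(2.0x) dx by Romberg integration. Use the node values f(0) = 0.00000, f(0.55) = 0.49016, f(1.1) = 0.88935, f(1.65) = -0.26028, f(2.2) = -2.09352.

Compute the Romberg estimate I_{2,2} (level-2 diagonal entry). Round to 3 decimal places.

I_{0,0} (trapezoid, 1 panel, h=2.2000): -2.30287
I_{1,0} (trapezoid, 2 panels, h=1.1000): -0.17315
I_{2,0} (trapezoid, 4 panels, h=0.5500): 0.03986
I_{1,1} = -0.17315 + (-0.17315 − (-2.30287))/3 = 0.53676
I_{2,1} = 0.03986 + (0.03986 − (-0.17315))/3 = 0.11086
I_{2,2} = 0.11086 + (0.11086 − 0.53676)/15 = 0.08247

0.082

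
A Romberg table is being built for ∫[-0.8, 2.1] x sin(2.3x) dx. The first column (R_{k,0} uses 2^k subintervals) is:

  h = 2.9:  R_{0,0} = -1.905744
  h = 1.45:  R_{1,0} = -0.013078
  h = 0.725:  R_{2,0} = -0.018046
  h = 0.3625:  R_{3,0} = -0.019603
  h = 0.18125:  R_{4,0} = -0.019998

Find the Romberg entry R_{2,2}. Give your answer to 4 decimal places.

-0.0622

Richardson extrapolation on the trapezoidal column (denominator 4−1=3):
R_{1,1} = -0.013078 + (-0.013078 − (-1.905744))/3 = 0.617811
R_{2,1} = -0.018046 + (-0.018046 − (-0.013078))/3 = -0.019702
R_{2,2} = -0.019702 + (-0.019702 − 0.617811)/15 = -0.062203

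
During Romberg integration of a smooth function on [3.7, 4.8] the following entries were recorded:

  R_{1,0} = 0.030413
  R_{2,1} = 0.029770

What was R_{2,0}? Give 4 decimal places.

0.0299

From R_{2,1} = (4·R_{2,0} − R_{1,0})/3, solve for R_{2,0}:
4·R_{2,0} = 3·0.029770 + 0.030413 = 0.119723
R_{2,0} = 0.029931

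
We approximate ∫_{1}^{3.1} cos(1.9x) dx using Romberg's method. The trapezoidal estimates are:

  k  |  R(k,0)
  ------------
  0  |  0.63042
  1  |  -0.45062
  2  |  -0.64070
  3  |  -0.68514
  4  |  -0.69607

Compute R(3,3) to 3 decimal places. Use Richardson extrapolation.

-0.700

Richardson extrapolation on the trapezoidal column (denominator 4−1=3):
R(1,1) = -0.45062 + (-0.45062 − 0.63042)/3 = -0.81097
R(2,1) = (4·(-0.64070) − (-0.45062)) / 3 = -0.70406
R(3,1) = (4·(-0.68514) − (-0.64070)) / 3 = -0.69995
R(2,2) = (16·(-0.70406) − (-0.81097)) / 15 = -0.69693
R(3,2) = (16·(-0.69995) − (-0.70406)) / 15 = -0.69968
R(3,3) = -0.69968 + (-0.69968 − (-0.69693))/63 = -0.69972
(Column j=1 coincides with Simpson's rule on the same nodes.)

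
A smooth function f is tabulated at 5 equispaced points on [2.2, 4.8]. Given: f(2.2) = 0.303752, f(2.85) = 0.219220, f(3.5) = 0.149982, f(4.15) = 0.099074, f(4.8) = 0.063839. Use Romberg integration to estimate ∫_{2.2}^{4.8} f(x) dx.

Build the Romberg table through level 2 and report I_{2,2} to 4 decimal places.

I_{0,0} (trapezoid, 1 panel, h=2.6000): 0.477868
I_{1,0} (trapezoid, 2 panels, h=1.3000): 0.433911
I_{2,0} (trapezoid, 4 panels, h=0.6500): 0.423846
I_{1,1} = 0.433911 + (0.433911 − 0.477868)/3 = 0.419259
I_{2,1} = 0.423846 + (0.423846 − 0.433911)/3 = 0.420491
I_{2,2} = 0.420491 + (0.420491 − 0.419259)/15 = 0.420573

0.4206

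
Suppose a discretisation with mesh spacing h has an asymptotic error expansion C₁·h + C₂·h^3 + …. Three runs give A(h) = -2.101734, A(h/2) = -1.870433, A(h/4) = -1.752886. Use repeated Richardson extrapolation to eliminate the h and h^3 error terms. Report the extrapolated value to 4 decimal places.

-1.6348

First eliminate the h term (factor 2^1 = 2):
  B₁ = (2·(-1.870433) − (-2.101734))/1 = -1.639132
  B₂ = (2·(-1.752886) − (-1.870433))/1 = -1.635339
Then eliminate the h^3 term (factor 2^3 = 8):
  (8·(-1.635339) − (-1.639132))/7 = -1.634797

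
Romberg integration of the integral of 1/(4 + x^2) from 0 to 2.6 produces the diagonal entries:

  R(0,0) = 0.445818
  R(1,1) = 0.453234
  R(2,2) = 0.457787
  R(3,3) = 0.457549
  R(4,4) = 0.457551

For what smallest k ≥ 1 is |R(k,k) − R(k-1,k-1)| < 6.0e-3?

|R(1,1) − R(0,0)| = 0.007416 ≥ 6.0e-3
|R(2,2) − R(1,1)| = 0.004553 < 6.0e-3

k = 2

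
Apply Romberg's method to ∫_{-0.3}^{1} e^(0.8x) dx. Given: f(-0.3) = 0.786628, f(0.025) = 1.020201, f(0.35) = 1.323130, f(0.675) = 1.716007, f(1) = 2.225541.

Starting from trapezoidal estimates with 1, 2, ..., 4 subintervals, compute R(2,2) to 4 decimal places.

R(0,0) (trapezoid, 1 panel, h=1.3000): 1.957910
R(1,0) (trapezoid, 2 panels, h=0.6500): 1.838989
R(2,0) (trapezoid, 4 panels, h=0.3250): 1.808762
R(1,1) = 1.838989 + (1.838989 − 1.957910)/3 = 1.799349
R(2,1) = 1.808762 + (1.808762 − 1.838989)/3 = 1.798686
R(2,2) = 1.798686 + (1.798686 − 1.799349)/15 = 1.798642

1.7986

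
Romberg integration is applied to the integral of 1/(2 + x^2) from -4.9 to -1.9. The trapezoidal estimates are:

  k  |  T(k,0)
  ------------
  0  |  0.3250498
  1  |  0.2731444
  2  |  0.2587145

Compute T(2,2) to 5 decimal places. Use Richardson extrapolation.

0.25378

Richardson extrapolation on the trapezoidal column (denominator 4−1=3):
T(1,1) = 0.2731444 + (0.2731444 − 0.3250498)/3 = 0.2558426
T(2,1) = 0.2587145 + (0.2587145 − 0.2731444)/3 = 0.2539045
T(2,2) = 0.2539045 + (0.2539045 − 0.2558426)/15 = 0.2537753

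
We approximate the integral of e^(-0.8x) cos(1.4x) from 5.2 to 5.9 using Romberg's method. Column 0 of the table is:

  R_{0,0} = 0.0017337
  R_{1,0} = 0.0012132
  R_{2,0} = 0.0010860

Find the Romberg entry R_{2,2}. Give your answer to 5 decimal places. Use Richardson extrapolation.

0.00104

Richardson extrapolation on the trapezoidal column (denominator 4−1=3):
R_{1,1} = (4·0.0012132 − 0.0017337) / 3 = 0.0010397
R_{2,1} = (4·0.0010860 − 0.0012132) / 3 = 0.0010436
R_{2,2} = 0.0010436 + (0.0010436 − 0.0010397)/15 = 0.0010439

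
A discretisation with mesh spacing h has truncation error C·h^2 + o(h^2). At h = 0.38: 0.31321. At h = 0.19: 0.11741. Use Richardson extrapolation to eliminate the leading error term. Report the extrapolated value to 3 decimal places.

0.052

Extrapolated value = (4·A(h/2) − A(h)) / (4 − 1)
= (4·0.11741 − 0.31321) / 3
= 0.15643 / 3 = 0.05214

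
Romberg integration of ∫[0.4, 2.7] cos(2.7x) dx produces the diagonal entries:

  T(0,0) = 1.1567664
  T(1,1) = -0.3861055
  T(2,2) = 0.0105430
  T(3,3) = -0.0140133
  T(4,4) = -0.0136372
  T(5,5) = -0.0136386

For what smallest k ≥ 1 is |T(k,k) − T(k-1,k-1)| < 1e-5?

k = 5

|T(1,1) − T(0,0)| = 1.5428719 ≥ 1e-5
|T(2,2) − T(1,1)| = 0.3966485 ≥ 1e-5
|T(3,3) − T(2,2)| = 0.0245563 ≥ 1e-5
|T(4,4) − T(3,3)| = 0.0003761 ≥ 1e-5
|T(5,5) − T(4,4)| = 0.0000014 < 1e-5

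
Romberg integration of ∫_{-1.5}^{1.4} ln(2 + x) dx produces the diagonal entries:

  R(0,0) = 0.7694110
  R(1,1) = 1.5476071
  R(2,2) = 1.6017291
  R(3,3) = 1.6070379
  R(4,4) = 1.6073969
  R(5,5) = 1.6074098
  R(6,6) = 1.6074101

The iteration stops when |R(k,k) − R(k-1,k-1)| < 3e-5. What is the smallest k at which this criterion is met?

|R(1,1) − R(0,0)| = 0.7781961 ≥ 3e-5
|R(2,2) − R(1,1)| = 0.0541220 ≥ 3e-5
|R(3,3) − R(2,2)| = 0.0053088 ≥ 3e-5
|R(4,4) − R(3,3)| = 0.0003590 ≥ 3e-5
|R(5,5) − R(4,4)| = 0.0000129 < 3e-5

k = 5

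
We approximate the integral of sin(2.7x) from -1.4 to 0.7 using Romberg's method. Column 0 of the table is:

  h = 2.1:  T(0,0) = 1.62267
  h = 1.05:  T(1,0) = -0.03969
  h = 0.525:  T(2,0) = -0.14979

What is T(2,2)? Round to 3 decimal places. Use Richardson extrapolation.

Richardson extrapolation on the trapezoidal column (denominator 4−1=3):
T(1,1) = -0.03969 + (-0.03969 − 1.62267)/3 = -0.59381
T(2,1) = -0.14979 + (-0.14979 − (-0.03969))/3 = -0.18649
T(2,2) = -0.18649 + (-0.18649 − (-0.59381))/15 = -0.15934

-0.159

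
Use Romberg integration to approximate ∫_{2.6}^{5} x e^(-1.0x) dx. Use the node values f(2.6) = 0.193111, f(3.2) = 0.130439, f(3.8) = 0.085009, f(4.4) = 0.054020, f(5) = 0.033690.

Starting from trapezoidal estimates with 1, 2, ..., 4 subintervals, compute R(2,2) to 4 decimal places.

R(0,0) (trapezoid, 1 panel, h=2.4000): 0.272161
R(1,0) (trapezoid, 2 panels, h=1.2000): 0.238091
R(2,0) (trapezoid, 4 panels, h=0.6000): 0.229721
R(1,1) = 0.238091 + (0.238091 − 0.272161)/3 = 0.226734
R(2,1) = 0.229721 + (0.229721 − 0.238091)/3 = 0.226931
R(2,2) = 0.226931 + (0.226931 − 0.226734)/15 = 0.226944

0.2269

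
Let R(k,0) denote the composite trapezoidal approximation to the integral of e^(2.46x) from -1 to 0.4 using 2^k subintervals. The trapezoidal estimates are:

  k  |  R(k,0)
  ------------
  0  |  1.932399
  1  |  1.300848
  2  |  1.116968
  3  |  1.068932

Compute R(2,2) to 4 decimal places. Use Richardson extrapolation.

Richardson extrapolation on the trapezoidal column (denominator 4−1=3):
R(1,1) = 1.300848 + (1.300848 − 1.932399)/3 = 1.090331
R(2,1) = (4·1.116968 − 1.300848) / 3 = 1.055675
R(2,2) = 1.055675 + (1.055675 − 1.090331)/15 = 1.053365

1.0534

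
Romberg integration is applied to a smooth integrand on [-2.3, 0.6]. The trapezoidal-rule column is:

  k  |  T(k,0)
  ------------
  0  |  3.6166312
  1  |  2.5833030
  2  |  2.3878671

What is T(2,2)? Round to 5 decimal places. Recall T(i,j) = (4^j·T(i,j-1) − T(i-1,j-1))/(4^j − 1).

Richardson extrapolation on the trapezoidal column (denominator 4−1=3):
T(1,1) = 2.5833030 + (2.5833030 − 3.6166312)/3 = 2.2388603
T(2,1) = 2.3878671 + (2.3878671 − 2.5833030)/3 = 2.3227218
T(2,2) = 2.3227218 + (2.3227218 − 2.2388603)/15 = 2.3283126

2.32831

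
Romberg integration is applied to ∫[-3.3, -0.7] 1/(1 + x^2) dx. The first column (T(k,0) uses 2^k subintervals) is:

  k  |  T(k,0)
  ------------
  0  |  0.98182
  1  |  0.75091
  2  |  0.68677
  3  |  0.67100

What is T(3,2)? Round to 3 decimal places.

0.666

T(2,1) = (4·0.68677 − 0.75091) / 3 = 0.66539
T(3,1) = (4·0.67100 − 0.68677) / 3 = 0.66574
T(3,2) = (16·0.66574 − 0.66539) / 15 = 0.66576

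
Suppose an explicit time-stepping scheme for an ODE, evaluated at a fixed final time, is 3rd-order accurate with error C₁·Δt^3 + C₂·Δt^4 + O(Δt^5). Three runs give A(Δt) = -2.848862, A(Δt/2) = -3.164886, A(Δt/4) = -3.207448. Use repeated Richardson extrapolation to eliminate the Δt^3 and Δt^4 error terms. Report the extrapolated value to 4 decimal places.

-3.2138

First eliminate the Δt^3 term (factor 2^3 = 8):
  B₁ = (8·(-3.164886) − (-2.848862))/7 = -3.210032
  B₂ = (8·(-3.207448) − (-3.164886))/7 = -3.213528
Then eliminate the Δt^4 term (factor 2^4 = 16):
  (16·(-3.213528) − (-3.210032))/15 = -3.213761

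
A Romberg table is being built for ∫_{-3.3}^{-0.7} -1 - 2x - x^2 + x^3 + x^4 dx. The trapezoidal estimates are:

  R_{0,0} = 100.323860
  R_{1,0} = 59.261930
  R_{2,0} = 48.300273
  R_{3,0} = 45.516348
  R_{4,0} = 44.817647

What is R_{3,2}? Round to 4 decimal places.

Richardson extrapolation on the trapezoidal column (denominator 4−1=3):
R_{2,1} = 48.300273 + (48.300273 − 59.261930)/3 = 44.646387
R_{3,1} = (4·45.516348 − 48.300273) / 3 = 44.588373
R_{3,2} = 44.588373 + (44.588373 − 44.646387)/15 = 44.584505
(Column j=1 coincides with Simpson's rule on the same nodes.)

44.5845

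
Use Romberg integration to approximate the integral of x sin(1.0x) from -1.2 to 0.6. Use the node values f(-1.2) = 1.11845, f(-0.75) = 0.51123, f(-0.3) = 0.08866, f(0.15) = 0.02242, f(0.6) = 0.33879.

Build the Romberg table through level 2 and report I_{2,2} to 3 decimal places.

0.567

I_{0,0} (trapezoid, 1 panel, h=1.8000): 1.31152
I_{1,0} (trapezoid, 2 panels, h=0.9000): 0.73555
I_{2,0} (trapezoid, 4 panels, h=0.4500): 0.60792
I_{1,1} = 0.73555 + (0.73555 − 1.31152)/3 = 0.54356
I_{2,1} = 0.60792 + (0.60792 − 0.73555)/3 = 0.56538
I_{2,2} = 0.56538 + (0.56538 − 0.54356)/15 = 0.56683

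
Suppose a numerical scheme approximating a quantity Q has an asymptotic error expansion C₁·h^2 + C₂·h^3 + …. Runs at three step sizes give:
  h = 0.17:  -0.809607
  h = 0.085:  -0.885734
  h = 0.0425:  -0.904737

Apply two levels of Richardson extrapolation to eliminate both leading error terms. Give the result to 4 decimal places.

First eliminate the h^2 term (factor 2^2 = 4):
  B₁ = (4·(-0.885734) − (-0.809607))/3 = -0.911110
  B₂ = (4·(-0.904737) − (-0.885734))/3 = -0.911071
Then eliminate the h^3 term (factor 2^3 = 8):
  (8·(-0.911071) − (-0.911110))/7 = -0.911065

-0.9111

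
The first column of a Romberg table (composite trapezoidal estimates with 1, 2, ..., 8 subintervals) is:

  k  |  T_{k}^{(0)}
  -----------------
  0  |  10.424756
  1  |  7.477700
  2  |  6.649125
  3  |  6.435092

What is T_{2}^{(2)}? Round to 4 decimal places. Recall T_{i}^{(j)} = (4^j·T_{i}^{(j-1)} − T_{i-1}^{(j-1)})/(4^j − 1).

6.3648

Richardson extrapolation on the trapezoidal column (denominator 4−1=3):
T_{1}^{(1)} = 7.477700 + (7.477700 − 10.424756)/3 = 6.495348
T_{2}^{(1)} = (4·6.649125 − 7.477700) / 3 = 6.372933
T_{2}^{(2)} = (16·6.372933 − 6.495348) / 15 = 6.364772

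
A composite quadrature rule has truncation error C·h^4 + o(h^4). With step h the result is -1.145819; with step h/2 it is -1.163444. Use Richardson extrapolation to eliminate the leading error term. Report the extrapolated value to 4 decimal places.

The leading error scales as h^4; refining by a factor of 2 reduces it by 2^4 = 16.
Extrapolated value = (16·A(h/2) − A(h)) / (16 − 1)
= (16·(-1.163444) − (-1.145819)) / 15
= -17.469285 / 15 = -1.164619

-1.1646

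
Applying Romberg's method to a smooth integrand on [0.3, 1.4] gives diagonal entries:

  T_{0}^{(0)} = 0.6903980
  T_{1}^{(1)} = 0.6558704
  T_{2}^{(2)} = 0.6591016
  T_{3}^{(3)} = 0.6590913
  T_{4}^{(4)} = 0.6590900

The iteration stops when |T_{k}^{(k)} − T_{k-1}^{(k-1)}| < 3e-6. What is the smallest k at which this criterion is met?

k = 4

|T_{1}^{(1)} − T_{0}^{(0)}| = 0.0345276 ≥ 3e-6
|T_{2}^{(2)} − T_{1}^{(1)}| = 0.0032312 ≥ 3e-6
|T_{3}^{(3)} − T_{2}^{(2)}| = 0.0000103 ≥ 3e-6
|T_{4}^{(4)} − T_{3}^{(3)}| = 0.0000013 < 3e-6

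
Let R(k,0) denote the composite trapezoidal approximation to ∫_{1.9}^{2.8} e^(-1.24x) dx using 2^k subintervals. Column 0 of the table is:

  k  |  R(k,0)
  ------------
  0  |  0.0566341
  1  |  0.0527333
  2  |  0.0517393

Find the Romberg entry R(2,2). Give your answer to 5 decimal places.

R(1,1) = 0.0527333 + (0.0527333 − 0.0566341)/3 = 0.0514330
R(2,1) = (4·0.0517393 − 0.0527333) / 3 = 0.0514080
R(2,2) = (16·0.0514080 − 0.0514330) / 15 = 0.0514063

0.05141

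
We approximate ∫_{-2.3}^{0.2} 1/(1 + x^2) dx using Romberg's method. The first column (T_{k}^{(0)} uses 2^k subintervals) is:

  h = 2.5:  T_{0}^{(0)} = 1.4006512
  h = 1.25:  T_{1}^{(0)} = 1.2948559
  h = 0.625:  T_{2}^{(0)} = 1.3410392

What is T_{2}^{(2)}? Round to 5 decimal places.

T_{1}^{(1)} = 1.2948559 + (1.2948559 − 1.4006512)/3 = 1.2595908
T_{2}^{(1)} = (4·1.3410392 − 1.2948559) / 3 = 1.3564336
T_{2}^{(2)} = 1.3564336 + (1.3564336 − 1.2595908)/15 = 1.3628898

1.36289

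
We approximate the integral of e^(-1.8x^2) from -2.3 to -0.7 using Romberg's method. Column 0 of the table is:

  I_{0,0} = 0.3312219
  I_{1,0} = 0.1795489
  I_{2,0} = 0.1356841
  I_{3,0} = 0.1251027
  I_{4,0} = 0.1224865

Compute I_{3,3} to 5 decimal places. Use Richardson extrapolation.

I_{1,1} = (4·0.1795489 − 0.3312219) / 3 = 0.1289912
I_{2,1} = (4·0.1356841 − 0.1795489) / 3 = 0.1210625
I_{3,1} = (4·0.1251027 − 0.1356841) / 3 = 0.1215756
I_{2,2} = 0.1210625 + (0.1210625 − 0.1289912)/15 = 0.1205339
I_{3,2} = (16·0.1215756 − 0.1210625) / 15 = 0.1216098
I_{3,3} = 0.1216098 + (0.1216098 − 0.1205339)/63 = 0.1216269

0.12163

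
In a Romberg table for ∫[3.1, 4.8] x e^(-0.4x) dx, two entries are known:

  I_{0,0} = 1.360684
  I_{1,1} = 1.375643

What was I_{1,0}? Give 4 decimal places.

1.3719

From I_{1,1} = (4·I_{1,0} − I_{0,0})/3, solve for I_{1,0}:
4·I_{1,0} = 3·1.375643 + 1.360684 = 5.487613
I_{1,0} = 1.371903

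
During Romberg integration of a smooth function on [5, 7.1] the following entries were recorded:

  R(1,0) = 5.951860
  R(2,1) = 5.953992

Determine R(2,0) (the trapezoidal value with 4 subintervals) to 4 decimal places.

5.9535

From R(2,1) = (4·R(2,0) − R(1,0))/3, solve for R(2,0):
4·R(2,0) = 3·5.953992 + 5.951860 = 23.813836
R(2,0) = 5.953459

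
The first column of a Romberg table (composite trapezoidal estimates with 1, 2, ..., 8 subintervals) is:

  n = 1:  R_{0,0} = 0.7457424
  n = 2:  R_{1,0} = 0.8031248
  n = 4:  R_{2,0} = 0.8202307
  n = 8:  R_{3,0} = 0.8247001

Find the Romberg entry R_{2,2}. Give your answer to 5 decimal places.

0.82618

R_{1,1} = (4·0.8031248 − 0.7457424) / 3 = 0.8222523
R_{2,1} = (4·0.8202307 − 0.8031248) / 3 = 0.8259327
R_{2,2} = (16·0.8259327 − 0.8222523) / 15 = 0.8261781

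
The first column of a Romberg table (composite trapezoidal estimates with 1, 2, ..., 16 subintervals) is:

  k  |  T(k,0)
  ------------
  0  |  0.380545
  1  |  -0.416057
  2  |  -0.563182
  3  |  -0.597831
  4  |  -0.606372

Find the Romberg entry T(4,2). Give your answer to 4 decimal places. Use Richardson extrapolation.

-0.6092

T(3,1) = (4·(-0.597831) − (-0.563182)) / 3 = -0.609381
T(4,1) = (4·(-0.606372) − (-0.597831)) / 3 = -0.609219
T(4,2) = (16·(-0.609219) − (-0.609381)) / 15 = -0.609208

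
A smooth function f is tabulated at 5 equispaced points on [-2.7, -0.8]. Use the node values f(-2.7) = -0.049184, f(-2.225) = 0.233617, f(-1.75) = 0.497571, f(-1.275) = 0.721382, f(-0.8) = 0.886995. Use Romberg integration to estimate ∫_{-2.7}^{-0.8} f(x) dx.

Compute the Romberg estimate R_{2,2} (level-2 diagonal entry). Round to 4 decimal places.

0.8950

R_{0,0} (trapezoid, 1 panel, h=1.9000): 0.795920
R_{1,0} (trapezoid, 2 panels, h=0.9500): 0.870653
R_{2,0} (trapezoid, 4 panels, h=0.4750): 0.888951
R_{1,1} = 0.870653 + (0.870653 − 0.795920)/3 = 0.895564
R_{2,1} = 0.888951 + (0.888951 − 0.870653)/3 = 0.895050
R_{2,2} = 0.895050 + (0.895050 − 0.895564)/15 = 0.895016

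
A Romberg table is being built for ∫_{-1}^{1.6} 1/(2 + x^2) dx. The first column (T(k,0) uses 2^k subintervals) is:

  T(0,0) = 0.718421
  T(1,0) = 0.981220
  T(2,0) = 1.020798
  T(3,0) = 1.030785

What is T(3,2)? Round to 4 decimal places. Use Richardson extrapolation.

Richardson extrapolation on the trapezoidal column (denominator 4−1=3):
T(2,1) = 1.020798 + (1.020798 − 0.981220)/3 = 1.033991
T(3,1) = (4·1.030785 − 1.020798) / 3 = 1.034114
T(3,2) = 1.034114 + (1.034114 − 1.033991)/15 = 1.034122

1.0341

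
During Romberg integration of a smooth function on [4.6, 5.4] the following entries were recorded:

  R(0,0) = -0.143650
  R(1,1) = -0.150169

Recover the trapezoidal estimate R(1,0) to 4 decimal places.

From R(1,1) = (4·R(1,0) − R(0,0))/3, solve for R(1,0):
4·R(1,0) = 3·(-0.150169) + (-0.143650) = -0.594157
R(1,0) = -0.148539

-0.1485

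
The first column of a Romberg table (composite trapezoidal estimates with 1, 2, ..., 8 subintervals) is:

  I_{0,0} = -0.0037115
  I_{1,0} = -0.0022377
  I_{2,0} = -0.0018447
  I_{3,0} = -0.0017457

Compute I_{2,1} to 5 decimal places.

Richardson extrapolation on the trapezoidal column (denominator 4−1=3):
I_{2,1} = -0.0018447 + (-0.0018447 − (-0.0022377))/3 = -0.0017137

-0.00171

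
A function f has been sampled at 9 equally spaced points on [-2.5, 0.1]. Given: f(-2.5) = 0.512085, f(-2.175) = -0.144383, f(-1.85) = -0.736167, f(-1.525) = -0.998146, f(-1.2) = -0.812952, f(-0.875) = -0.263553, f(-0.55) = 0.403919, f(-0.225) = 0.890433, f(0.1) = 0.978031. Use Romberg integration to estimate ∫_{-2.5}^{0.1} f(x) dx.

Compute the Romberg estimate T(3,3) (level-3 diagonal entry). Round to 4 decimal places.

-0.3100

T(0,0) (trapezoid, 1 panel, h=2.6000): 1.937151
T(1,0) (trapezoid, 2 panels, h=1.3000): -0.088262
T(2,0) (trapezoid, 4 panels, h=0.6500): -0.260092
T(3,0) (trapezoid, 8 panels, h=0.3250): -0.297632
T(1,1) = -0.088262 + (-0.088262 − 1.937151)/3 = -0.763400
T(2,1) = -0.260092 + (-0.260092 − (-0.088262))/3 = -0.317369
T(3,1) = -0.297632 + (-0.297632 − (-0.260092))/3 = -0.310145
T(2,2) = -0.317369 + (-0.317369 − (-0.763400))/15 = -0.287634
T(3,2) = -0.310145 + (-0.310145 − (-0.317369))/15 = -0.309663
T(3,3) = -0.309663 + (-0.309663 − (-0.287634))/63 = -0.310013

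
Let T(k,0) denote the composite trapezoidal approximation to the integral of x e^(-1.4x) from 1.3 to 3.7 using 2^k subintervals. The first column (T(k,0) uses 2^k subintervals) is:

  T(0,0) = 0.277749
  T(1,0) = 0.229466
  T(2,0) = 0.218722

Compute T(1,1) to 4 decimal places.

Richardson extrapolation on the trapezoidal column (denominator 4−1=3):
T(1,1) = 0.229466 + (0.229466 − 0.277749)/3 = 0.213372

0.2134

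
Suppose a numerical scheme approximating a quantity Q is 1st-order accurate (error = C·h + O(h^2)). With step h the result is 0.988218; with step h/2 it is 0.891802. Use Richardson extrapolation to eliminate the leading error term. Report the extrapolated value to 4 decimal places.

0.7954

The leading error scales as h; refining by a factor of 2 reduces it by 2^1 = 2.
Extrapolated value = (2·A(h/2) − A(h)) / (2 − 1)
= (2·0.891802 − 0.988218) / 1
= 0.795386 / 1 = 0.795386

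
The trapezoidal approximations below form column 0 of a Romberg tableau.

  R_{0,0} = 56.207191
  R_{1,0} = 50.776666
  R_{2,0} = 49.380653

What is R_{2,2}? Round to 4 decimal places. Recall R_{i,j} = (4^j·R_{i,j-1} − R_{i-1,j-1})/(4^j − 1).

R_{1,1} = 50.776666 + (50.776666 − 56.207191)/3 = 48.966491
R_{2,1} = (4·49.380653 − 50.776666) / 3 = 48.915315
R_{2,2} = (16·48.915315 − 48.966491) / 15 = 48.911903

48.9119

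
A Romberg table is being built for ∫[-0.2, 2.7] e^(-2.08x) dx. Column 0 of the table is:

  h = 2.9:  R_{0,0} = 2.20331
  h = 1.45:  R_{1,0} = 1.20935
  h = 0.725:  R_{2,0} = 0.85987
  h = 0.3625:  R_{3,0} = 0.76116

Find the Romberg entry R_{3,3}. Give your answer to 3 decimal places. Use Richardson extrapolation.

0.727

Richardson extrapolation on the trapezoidal column (denominator 4−1=3):
R_{1,1} = (4·1.20935 − 2.20331) / 3 = 0.87803
R_{2,1} = 0.85987 + (0.85987 − 1.20935)/3 = 0.74338
R_{3,1} = (4·0.76116 − 0.85987) / 3 = 0.72826
R_{2,2} = (16·0.74338 − 0.87803) / 15 = 0.73440
R_{3,2} = (16·0.72826 − 0.74338) / 15 = 0.72725
R_{3,3} = 0.72725 + (0.72725 − 0.73440)/63 = 0.72714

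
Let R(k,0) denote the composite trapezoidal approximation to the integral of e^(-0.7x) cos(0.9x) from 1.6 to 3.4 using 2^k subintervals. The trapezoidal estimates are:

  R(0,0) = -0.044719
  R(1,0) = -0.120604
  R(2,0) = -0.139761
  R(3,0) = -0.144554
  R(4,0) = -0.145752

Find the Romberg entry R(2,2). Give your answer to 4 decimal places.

-0.1462

R(1,1) = (4·(-0.120604) − (-0.044719)) / 3 = -0.145899
R(2,1) = (4·(-0.139761) − (-0.120604)) / 3 = -0.146147
R(2,2) = (16·(-0.146147) − (-0.145899)) / 15 = -0.146164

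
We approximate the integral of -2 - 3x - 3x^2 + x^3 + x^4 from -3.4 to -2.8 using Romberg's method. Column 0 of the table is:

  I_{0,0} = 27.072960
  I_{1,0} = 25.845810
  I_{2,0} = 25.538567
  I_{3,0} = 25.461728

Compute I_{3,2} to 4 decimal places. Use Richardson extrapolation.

I_{2,1} = 25.538567 + (25.538567 − 25.845810)/3 = 25.436153
I_{3,1} = (4·25.461728 − 25.538567) / 3 = 25.436115
I_{3,2} = 25.436115 + (25.436115 − 25.436153)/15 = 25.436112

25.4361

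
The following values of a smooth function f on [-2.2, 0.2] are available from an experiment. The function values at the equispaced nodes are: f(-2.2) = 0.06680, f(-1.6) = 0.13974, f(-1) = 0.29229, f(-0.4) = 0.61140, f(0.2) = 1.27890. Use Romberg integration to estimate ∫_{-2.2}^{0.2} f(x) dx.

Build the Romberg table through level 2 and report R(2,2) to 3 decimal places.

0.986

R(0,0) (trapezoid, 1 panel, h=2.4000): 1.61484
R(1,0) (trapezoid, 2 panels, h=1.2000): 1.15817
R(2,0) (trapezoid, 4 panels, h=0.6000): 1.02977
R(1,1) = 1.15817 + (1.15817 − 1.61484)/3 = 1.00595
R(2,1) = 1.02977 + (1.02977 − 1.15817)/3 = 0.98697
R(2,2) = 0.98697 + (0.98697 − 1.00595)/15 = 0.98570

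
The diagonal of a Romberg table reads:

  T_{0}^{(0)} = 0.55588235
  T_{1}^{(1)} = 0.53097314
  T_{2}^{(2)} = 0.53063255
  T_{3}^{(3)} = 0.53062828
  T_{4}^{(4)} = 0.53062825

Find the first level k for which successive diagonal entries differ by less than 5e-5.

k = 3

|T_{1}^{(1)} − T_{0}^{(0)}| = 0.02490921 ≥ 5e-5
|T_{2}^{(2)} − T_{1}^{(1)}| = 0.00034059 ≥ 5e-5
|T_{3}^{(3)} − T_{2}^{(2)}| = 0.00000427 < 5e-5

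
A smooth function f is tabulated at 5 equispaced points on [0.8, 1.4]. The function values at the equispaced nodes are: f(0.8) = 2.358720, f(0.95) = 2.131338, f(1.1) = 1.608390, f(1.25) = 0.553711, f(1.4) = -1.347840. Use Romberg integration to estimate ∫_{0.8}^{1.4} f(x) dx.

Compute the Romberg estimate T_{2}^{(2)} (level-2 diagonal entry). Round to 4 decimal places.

T_{0}^{(0)} (trapezoid, 1 panel, h=0.6000): 0.303264
T_{1}^{(0)} (trapezoid, 2 panels, h=0.3000): 0.634149
T_{2}^{(0)} (trapezoid, 4 panels, h=0.1500): 0.719832
T_{1}^{(1)} = 0.634149 + (0.634149 − 0.303264)/3 = 0.744444
T_{2}^{(1)} = 0.719832 + (0.719832 − 0.634149)/3 = 0.748393
T_{2}^{(2)} = 0.748393 + (0.748393 − 0.744444)/15 = 0.748656

0.7487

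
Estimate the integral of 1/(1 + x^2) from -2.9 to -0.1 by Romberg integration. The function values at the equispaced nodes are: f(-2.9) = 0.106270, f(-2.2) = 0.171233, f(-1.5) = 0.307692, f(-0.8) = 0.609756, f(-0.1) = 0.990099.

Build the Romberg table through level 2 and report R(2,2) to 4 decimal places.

1.1312

R(0,0) (trapezoid, 1 panel, h=2.8000): 1.534917
R(1,0) (trapezoid, 2 panels, h=1.4000): 1.198227
R(2,0) (trapezoid, 4 panels, h=0.7000): 1.145806
R(1,1) = 1.198227 + (1.198227 − 1.534917)/3 = 1.085997
R(2,1) = 1.145806 + (1.145806 − 1.198227)/3 = 1.128332
R(2,2) = 1.128332 + (1.128332 − 1.085997)/15 = 1.131154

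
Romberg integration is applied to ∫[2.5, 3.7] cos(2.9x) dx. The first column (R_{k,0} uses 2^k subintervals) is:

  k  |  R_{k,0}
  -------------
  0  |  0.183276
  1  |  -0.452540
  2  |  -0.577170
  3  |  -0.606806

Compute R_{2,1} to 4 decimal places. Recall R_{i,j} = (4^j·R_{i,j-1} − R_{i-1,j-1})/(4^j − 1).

-0.6187

Richardson extrapolation on the trapezoidal column (denominator 4−1=3):
R_{2,1} = -0.577170 + (-0.577170 − (-0.452540))/3 = -0.618713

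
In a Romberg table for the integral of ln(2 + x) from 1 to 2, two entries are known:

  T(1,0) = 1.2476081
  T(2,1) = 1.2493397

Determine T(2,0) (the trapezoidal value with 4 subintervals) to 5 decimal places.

From T(2,1) = (4·T(2,0) − T(1,0))/3, solve for T(2,0):
4·T(2,0) = 3·1.2493397 + 1.2476081 = 4.9956272
T(2,0) = 1.2489068

1.24891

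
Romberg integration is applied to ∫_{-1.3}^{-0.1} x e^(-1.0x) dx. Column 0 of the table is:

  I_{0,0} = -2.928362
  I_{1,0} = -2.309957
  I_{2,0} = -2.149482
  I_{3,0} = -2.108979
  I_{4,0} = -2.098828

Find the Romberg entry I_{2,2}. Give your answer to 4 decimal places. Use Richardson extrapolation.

Richardson extrapolation on the trapezoidal column (denominator 4−1=3):
I_{1,1} = -2.309957 + (-2.309957 − (-2.928362))/3 = -2.103822
I_{2,1} = (4·(-2.149482) − (-2.309957)) / 3 = -2.095990
I_{2,2} = (16·(-2.095990) − (-2.103822)) / 15 = -2.095468

-2.0955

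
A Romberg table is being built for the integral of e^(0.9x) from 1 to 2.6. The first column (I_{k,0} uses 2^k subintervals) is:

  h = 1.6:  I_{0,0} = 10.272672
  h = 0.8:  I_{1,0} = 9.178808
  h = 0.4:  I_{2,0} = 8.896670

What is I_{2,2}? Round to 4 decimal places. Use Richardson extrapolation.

Richardson extrapolation on the trapezoidal column (denominator 4−1=3):
I_{1,1} = (4·9.178808 − 10.272672) / 3 = 8.814187
I_{2,1} = (4·8.896670 − 9.178808) / 3 = 8.802624
I_{2,2} = (16·8.802624 − 8.814187) / 15 = 8.801853

8.8019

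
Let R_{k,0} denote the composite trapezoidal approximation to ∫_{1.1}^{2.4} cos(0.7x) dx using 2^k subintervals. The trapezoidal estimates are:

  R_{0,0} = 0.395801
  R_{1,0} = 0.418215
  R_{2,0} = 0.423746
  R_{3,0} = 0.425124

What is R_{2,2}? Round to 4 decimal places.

Richardson extrapolation on the trapezoidal column (denominator 4−1=3):
R_{1,1} = 0.418215 + (0.418215 − 0.395801)/3 = 0.425686
R_{2,1} = 0.423746 + (0.423746 − 0.418215)/3 = 0.425590
R_{2,2} = (16·0.425590 − 0.425686) / 15 = 0.425584
(Column j=1 coincides with Simpson's rule on the same nodes.)

0.4256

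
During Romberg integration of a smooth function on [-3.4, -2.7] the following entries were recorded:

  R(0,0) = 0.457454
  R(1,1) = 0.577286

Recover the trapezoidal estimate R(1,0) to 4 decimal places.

From R(1,1) = (4·R(1,0) − R(0,0))/3, solve for R(1,0):
4·R(1,0) = 3·0.577286 + 0.457454 = 2.189312
R(1,0) = 0.547328

0.5473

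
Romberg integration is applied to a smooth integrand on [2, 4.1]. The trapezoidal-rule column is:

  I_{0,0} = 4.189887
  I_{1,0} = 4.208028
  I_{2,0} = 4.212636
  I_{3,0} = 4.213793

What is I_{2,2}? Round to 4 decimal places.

4.2142

I_{1,1} = 4.208028 + (4.208028 − 4.189887)/3 = 4.214075
I_{2,1} = (4·4.212636 − 4.208028) / 3 = 4.214172
I_{2,2} = (16·4.214172 − 4.214075) / 15 = 4.214178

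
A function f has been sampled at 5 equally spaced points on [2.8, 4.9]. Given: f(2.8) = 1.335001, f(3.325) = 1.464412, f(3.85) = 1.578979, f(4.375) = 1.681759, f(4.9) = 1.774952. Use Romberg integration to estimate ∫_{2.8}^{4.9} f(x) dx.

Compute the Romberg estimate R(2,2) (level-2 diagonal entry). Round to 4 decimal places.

R(0,0) (trapezoid, 1 panel, h=2.1000): 3.265451
R(1,0) (trapezoid, 2 panels, h=1.0500): 3.290653
R(2,0) (trapezoid, 4 panels, h=0.5250): 3.297066
R(1,1) = 3.290653 + (3.290653 − 3.265451)/3 = 3.299054
R(2,1) = 3.297066 + (3.297066 − 3.290653)/3 = 3.299204
R(2,2) = 3.299204 + (3.299204 − 3.299054)/15 = 3.299214

3.2992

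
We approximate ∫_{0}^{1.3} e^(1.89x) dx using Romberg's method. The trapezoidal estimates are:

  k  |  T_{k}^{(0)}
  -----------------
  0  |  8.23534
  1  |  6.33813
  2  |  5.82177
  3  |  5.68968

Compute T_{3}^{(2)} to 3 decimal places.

Richardson extrapolation on the trapezoidal column (denominator 4−1=3):
T_{2}^{(1)} = (4·5.82177 − 6.33813) / 3 = 5.64965
T_{3}^{(1)} = (4·5.68968 − 5.82177) / 3 = 5.64565
T_{3}^{(2)} = (16·5.64565 − 5.64965) / 15 = 5.64538

5.645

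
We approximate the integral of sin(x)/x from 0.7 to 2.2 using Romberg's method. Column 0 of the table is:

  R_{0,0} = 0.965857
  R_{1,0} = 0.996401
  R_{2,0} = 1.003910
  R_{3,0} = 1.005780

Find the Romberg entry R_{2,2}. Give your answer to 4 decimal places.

R_{1,1} = (4·0.996401 − 0.965857) / 3 = 1.006582
R_{2,1} = 1.003910 + (1.003910 − 0.996401)/3 = 1.006413
R_{2,2} = (16·1.006413 − 1.006582) / 15 = 1.006402

1.0064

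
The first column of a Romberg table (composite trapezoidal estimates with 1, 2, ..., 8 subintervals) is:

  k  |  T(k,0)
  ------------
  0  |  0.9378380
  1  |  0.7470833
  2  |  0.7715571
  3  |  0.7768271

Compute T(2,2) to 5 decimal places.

0.78613

Richardson extrapolation on the trapezoidal column (denominator 4−1=3):
T(1,1) = 0.7470833 + (0.7470833 − 0.9378380)/3 = 0.6834984
T(2,1) = 0.7715571 + (0.7715571 − 0.7470833)/3 = 0.7797150
T(2,2) = (16·0.7797150 − 0.6834984) / 15 = 0.7861294
(Column j=1 coincides with Simpson's rule on the same nodes.)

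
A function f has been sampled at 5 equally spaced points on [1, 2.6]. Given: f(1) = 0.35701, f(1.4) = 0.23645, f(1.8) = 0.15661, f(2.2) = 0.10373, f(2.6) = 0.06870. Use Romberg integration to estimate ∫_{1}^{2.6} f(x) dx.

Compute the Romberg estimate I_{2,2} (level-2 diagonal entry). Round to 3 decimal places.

0.280

I_{0,0} (trapezoid, 1 panel, h=1.6000): 0.34057
I_{1,0} (trapezoid, 2 panels, h=0.8000): 0.29557
I_{2,0} (trapezoid, 4 panels, h=0.4000): 0.28386
I_{1,1} = 0.29557 + (0.29557 − 0.34057)/3 = 0.28057
I_{2,1} = 0.28386 + (0.28386 − 0.29557)/3 = 0.27996
I_{2,2} = 0.27996 + (0.27996 − 0.28057)/15 = 0.27992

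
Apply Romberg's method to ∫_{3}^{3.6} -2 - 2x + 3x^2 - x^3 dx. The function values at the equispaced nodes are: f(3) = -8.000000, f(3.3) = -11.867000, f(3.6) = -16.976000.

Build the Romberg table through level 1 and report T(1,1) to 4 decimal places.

-7.2444

T(0,0) (trapezoid, 1 panel, h=0.6000): -7.492800
T(1,0) (trapezoid, 2 panels, h=0.3000): -7.306500
T(1,1) = -7.306500 + (-7.306500 − (-7.492800))/3 = -7.244400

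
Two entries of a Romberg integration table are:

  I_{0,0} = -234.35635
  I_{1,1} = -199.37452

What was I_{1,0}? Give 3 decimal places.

-208.120

From I_{1,1} = (4·I_{1,0} − I_{0,0})/3, solve for I_{1,0}:
4·I_{1,0} = 3·(-199.37452) + (-234.35635) = -832.47991
I_{1,0} = -208.11998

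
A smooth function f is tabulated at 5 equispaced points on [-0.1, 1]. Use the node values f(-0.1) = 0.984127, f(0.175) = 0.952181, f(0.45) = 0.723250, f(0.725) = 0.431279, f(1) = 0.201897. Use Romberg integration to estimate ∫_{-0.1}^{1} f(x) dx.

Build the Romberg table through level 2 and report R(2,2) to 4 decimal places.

0.7486

R(0,0) (trapezoid, 1 panel, h=1.1000): 0.652313
R(1,0) (trapezoid, 2 panels, h=0.5500): 0.723944
R(2,0) (trapezoid, 4 panels, h=0.2750): 0.742424
R(1,1) = 0.723944 + (0.723944 − 0.652313)/3 = 0.747821
R(2,1) = 0.742424 + (0.742424 − 0.723944)/3 = 0.748584
R(2,2) = 0.748584 + (0.748584 − 0.747821)/15 = 0.748635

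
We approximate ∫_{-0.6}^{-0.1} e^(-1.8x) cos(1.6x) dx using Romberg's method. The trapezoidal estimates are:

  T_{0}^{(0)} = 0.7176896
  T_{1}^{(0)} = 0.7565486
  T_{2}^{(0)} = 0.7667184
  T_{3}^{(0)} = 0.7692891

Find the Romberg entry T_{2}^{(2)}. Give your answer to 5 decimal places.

Richardson extrapolation on the trapezoidal column (denominator 4−1=3):
T_{1}^{(1)} = (4·0.7565486 − 0.7176896) / 3 = 0.7695016
T_{2}^{(1)} = (4·0.7667184 − 0.7565486) / 3 = 0.7701083
T_{2}^{(2)} = (16·0.7701083 − 0.7695016) / 15 = 0.7701487

0.77015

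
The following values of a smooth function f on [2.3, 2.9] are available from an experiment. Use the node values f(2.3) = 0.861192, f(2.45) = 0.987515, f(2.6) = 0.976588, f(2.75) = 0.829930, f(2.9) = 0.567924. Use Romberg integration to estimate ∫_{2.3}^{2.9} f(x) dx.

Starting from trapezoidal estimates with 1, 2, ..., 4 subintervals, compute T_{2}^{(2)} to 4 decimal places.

0.5325

T_{0}^{(0)} (trapezoid, 1 panel, h=0.6000): 0.428735
T_{1}^{(0)} (trapezoid, 2 panels, h=0.3000): 0.507344
T_{2}^{(0)} (trapezoid, 4 panels, h=0.1500): 0.526289
T_{1}^{(1)} = 0.507344 + (0.507344 − 0.428735)/3 = 0.533547
T_{2}^{(1)} = 0.526289 + (0.526289 − 0.507344)/3 = 0.532604
T_{2}^{(2)} = 0.532604 + (0.532604 − 0.533547)/15 = 0.532541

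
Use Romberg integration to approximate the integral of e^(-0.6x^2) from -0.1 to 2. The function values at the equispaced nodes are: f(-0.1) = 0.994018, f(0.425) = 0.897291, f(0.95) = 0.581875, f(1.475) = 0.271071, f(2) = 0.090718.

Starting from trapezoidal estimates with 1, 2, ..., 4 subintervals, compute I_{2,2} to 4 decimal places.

1.2125

I_{0,0} (trapezoid, 1 panel, h=2.1000): 1.138973
I_{1,0} (trapezoid, 2 panels, h=1.0500): 1.180455
I_{2,0} (trapezoid, 4 panels, h=0.5250): 1.203618
I_{1,1} = 1.180455 + (1.180455 − 1.138973)/3 = 1.194282
I_{2,1} = 1.203618 + (1.203618 − 1.180455)/3 = 1.211339
I_{2,2} = 1.211339 + (1.211339 − 1.194282)/15 = 1.212476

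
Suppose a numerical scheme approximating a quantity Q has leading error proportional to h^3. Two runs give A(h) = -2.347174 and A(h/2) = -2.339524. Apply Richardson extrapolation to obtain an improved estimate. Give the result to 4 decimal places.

-2.3384

The leading error scales as h^3; refining by a factor of 2 reduces it by 2^3 = 8.
Extrapolated value = (8·A(h/2) − A(h)) / (8 − 1)
= (8·(-2.339524) − (-2.347174)) / 7
= -16.369018 / 7 = -2.338431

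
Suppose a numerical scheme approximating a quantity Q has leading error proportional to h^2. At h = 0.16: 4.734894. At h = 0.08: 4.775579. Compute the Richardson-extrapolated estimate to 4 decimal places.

4.7891

The leading error scales as h^2; refining by a factor of 2 reduces it by 2^2 = 4.
Extrapolated value = (4·A(h/2) − A(h)) / (4 − 1)
= (4·4.775579 − 4.734894) / 3
= 14.367422 / 3 = 4.789141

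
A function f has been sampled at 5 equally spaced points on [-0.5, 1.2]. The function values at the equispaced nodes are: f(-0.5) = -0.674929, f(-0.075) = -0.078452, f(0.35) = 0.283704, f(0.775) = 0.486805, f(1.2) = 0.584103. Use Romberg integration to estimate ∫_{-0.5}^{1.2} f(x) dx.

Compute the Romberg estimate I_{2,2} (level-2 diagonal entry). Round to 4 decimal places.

0.2991

I_{0,0} (trapezoid, 1 panel, h=1.7000): -0.077202
I_{1,0} (trapezoid, 2 panels, h=0.8500): 0.202547
I_{2,0} (trapezoid, 4 panels, h=0.4250): 0.274824
I_{1,1} = 0.202547 + (0.202547 − (-0.077202))/3 = 0.295797
I_{2,1} = 0.274824 + (0.274824 − 0.202547)/3 = 0.298916
I_{2,2} = 0.298916 + (0.298916 − 0.295797)/15 = 0.299124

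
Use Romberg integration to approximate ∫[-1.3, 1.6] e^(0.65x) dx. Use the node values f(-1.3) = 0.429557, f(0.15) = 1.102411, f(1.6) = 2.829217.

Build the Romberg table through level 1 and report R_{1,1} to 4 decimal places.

3.7064

R_{0,0} (trapezoid, 1 panel, h=2.9000): 4.725222
R_{1,0} (trapezoid, 2 panels, h=1.4500): 3.961107
R_{1,1} = 3.961107 + (3.961107 − 4.725222)/3 = 3.706402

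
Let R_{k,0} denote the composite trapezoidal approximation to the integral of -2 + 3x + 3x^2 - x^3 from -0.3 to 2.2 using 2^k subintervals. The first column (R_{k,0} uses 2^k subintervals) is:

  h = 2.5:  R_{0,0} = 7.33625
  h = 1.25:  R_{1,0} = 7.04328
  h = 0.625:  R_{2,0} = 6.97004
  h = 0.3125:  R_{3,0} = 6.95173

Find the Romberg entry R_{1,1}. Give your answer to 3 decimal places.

R_{1,1} = 7.04328 + (7.04328 − 7.33625)/3 = 6.94562

6.946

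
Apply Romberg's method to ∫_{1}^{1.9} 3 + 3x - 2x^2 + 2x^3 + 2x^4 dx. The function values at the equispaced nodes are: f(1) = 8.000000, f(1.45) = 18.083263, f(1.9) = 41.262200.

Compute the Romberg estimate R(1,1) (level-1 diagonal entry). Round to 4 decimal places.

R(0,0) (trapezoid, 1 panel, h=0.9000): 22.167990
R(1,0) (trapezoid, 2 panels, h=0.4500): 19.221463
R(1,1) = 19.221463 + (19.221463 − 22.167990)/3 = 18.239287

18.2393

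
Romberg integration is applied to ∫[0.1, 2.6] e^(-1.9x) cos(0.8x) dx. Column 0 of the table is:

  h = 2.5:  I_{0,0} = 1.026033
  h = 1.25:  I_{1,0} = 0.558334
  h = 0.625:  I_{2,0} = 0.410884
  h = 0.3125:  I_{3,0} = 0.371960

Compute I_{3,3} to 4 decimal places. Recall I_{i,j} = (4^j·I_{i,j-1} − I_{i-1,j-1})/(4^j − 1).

0.3588

Richardson extrapolation on the trapezoidal column (denominator 4−1=3):
I_{1,1} = 0.558334 + (0.558334 − 1.026033)/3 = 0.402434
I_{2,1} = (4·0.410884 − 0.558334) / 3 = 0.361734
I_{3,1} = (4·0.371960 − 0.410884) / 3 = 0.358985
I_{2,2} = (16·0.361734 − 0.402434) / 15 = 0.359021
I_{3,2} = 0.358985 + (0.358985 − 0.361734)/15 = 0.358802
I_{3,3} = (64·0.358802 − 0.359021) / 63 = 0.358799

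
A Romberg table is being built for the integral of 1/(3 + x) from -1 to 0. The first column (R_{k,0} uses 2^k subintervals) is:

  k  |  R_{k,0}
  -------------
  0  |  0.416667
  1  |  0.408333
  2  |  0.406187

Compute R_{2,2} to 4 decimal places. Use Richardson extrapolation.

Richardson extrapolation on the trapezoidal column (denominator 4−1=3):
R_{1,1} = (4·0.408333 − 0.416667) / 3 = 0.405555
R_{2,1} = (4·0.406187 − 0.408333) / 3 = 0.405472
R_{2,2} = (16·0.405472 − 0.405555) / 15 = 0.405466

0.4055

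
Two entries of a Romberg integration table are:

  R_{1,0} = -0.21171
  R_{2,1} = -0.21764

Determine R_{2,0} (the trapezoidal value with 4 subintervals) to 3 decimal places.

-0.216

From R_{2,1} = (4·R_{2,0} − R_{1,0})/3, solve for R_{2,0}:
4·R_{2,0} = 3·(-0.21764) + (-0.21171) = -0.86463
R_{2,0} = -0.21616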